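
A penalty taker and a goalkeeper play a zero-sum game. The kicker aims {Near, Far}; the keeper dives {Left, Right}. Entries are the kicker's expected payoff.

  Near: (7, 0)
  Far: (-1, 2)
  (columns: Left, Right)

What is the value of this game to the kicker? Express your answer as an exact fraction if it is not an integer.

Row minima: Near → 0, Far → -1; maximin = 0.
Column maxima: Left → 7, Right → 2; minimax = 2.
0 ≠ 2, so there is no saddle point; optimal play is mixed.
Let the kicker play Near with probability p. Expected payoff against Left: 7p + (-1)(1−p) = 8p − 1; against Right: 0p + 2(1−p) = −2p + 2.
Setting these equal: 8p − 1 = −2p + 2 ⇒ 10p = 3 ⇒ p = 3/10, and the value is (8)·(3/10) − 1 = 7/5.
For the keeper: with q = P(Left), equating Near's and Far's payoffs gives 7q = −3q + 2 ⇒ q = 1/5.

7/5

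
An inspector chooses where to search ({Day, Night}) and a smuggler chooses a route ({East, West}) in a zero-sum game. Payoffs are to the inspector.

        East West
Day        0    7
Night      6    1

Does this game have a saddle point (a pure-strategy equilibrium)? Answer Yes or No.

Row minima: Day → 0, Night → 1; maximin = 1.
Column maxima: East → 6, West → 7; minimax = 6.
1 ≠ 6, so no pure-strategy equilibrium exists.

No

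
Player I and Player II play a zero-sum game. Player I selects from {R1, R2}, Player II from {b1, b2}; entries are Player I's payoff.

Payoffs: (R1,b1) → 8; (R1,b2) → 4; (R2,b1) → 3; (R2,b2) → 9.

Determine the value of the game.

Row minima: R1 → 4, R2 → 3; maximin = 4.
Column maxima: b1 → 8, b2 → 9; minimax = 8.
4 ≠ 8, so there is no saddle point; optimal play is mixed.
Let Player I play R1 with probability p. Expected payoff against b1: 8p + 3(1−p) = 5p + 3; against b2: 4p + 9(1−p) = −5p + 9.
Setting these equal: 5p + 3 = −5p + 9 ⇒ 10p = 6 ⇒ p = 3/5, and the value is (5)·(3/5) + 3 = 6.
For Player II: with q = P(b1), equating R1's and R2's payoffs gives 4q + 4 = −6q + 9 ⇒ q = 1/2.

6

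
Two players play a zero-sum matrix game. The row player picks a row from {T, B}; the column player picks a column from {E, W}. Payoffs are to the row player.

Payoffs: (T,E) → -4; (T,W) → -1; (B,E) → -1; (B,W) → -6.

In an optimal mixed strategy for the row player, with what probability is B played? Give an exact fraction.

3/8

Row minima: T → -4, B → -6; maximin = -4.
Column maxima: E → -1, W → -1; minimax = -1.
-4 ≠ -1, so there is no saddle point; optimal play is mixed.
Let the row player play T with probability p. Expected payoff against E: (-4)p + (-1)(1−p) = −3p − 1; against W: (-1)p + (-6)(1−p) = 5p − 6.
Setting these equal: −3p − 1 = 5p − 6 ⇒ −8p = -5 ⇒ p = 5/8, and the value is (-3)·(5/8) − 1 = -23/8.
For the column player: with q = P(E), equating T's and B's payoffs gives −3q − 1 = 5q − 6 ⇒ q = 5/8.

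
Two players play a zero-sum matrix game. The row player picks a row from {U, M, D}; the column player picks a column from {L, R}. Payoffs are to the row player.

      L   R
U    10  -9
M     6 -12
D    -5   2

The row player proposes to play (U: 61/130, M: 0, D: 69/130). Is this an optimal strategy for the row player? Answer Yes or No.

Against L this mix gives (61/130)·10 + (69/130)·(-5) = 53/26.
Against R this mix gives (61/130)·(-9) + (69/130)·2 = -411/130.
The column player will play R, holding the row player to -411/130. Shifting weight toward the row that does better against R would raise this floor (the equalizing mix achieves -25/26 against both R and L), so the proposed strategy is not optimal.

No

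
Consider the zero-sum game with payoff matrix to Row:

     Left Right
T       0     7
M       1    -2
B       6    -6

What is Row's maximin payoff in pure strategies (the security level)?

Row minima: T → 0, M → -2, B → -6.
The best of these is 0.

0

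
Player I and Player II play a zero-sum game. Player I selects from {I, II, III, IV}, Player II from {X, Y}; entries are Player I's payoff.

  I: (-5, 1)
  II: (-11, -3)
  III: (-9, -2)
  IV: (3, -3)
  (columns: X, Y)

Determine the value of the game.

Row minima: I → -5, II → -11, III → -9, IV → -3; maximin = -3.
Column maxima: X → 3, Y → 1; minimax = 1.
-3 ≠ 1, so there is no saddle point; optimal play is mixed.
II is strictly dominated by I, so Player I never plays it.
III is strictly dominated by I, so Player I never plays it.
On the remaining 2×2 (I, IV vs X, Y):
Let Player I play I with probability p. Expected payoff against X: (-5)p + 3(1−p) = −8p + 3; against Y: 1p + (-3)(1−p) = 4p − 3.
Setting these equal: −8p + 3 = 4p − 3 ⇒ −12p = -6 ⇒ p = 1/2, and the value is (-8)·(1/2) + 3 = -1.
For Player II: with q = P(X), equating I's and IV's payoffs gives −6q + 1 = 6q − 3 ⇒ q = 1/3.

-1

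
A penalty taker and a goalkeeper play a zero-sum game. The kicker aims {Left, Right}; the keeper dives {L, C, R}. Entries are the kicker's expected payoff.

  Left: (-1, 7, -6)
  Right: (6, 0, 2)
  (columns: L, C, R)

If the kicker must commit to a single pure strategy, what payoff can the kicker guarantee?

0

Row minima: Left → -6, Right → 0.
The best of these is 0.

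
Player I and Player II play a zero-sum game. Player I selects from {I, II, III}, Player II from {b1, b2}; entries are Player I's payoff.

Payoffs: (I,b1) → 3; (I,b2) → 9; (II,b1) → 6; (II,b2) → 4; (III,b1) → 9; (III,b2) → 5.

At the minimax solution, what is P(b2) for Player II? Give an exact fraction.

3/5

Row minima: I → 3, II → 4, III → 5; maximin = 5.
Column maxima: b1 → 9, b2 → 9; minimax = 9.
5 ≠ 9, so there is no saddle point; optimal play is mixed.
II is strictly dominated by III, so Player I never plays it.
On the remaining 2×2 (I, III vs b1, b2):
Let Player I play I with probability p. Expected payoff against b1: 3p + 9(1−p) = −6p + 9; against b2: 9p + 5(1−p) = 4p + 5.
Setting these equal: −6p + 9 = 4p + 5 ⇒ −10p = -4 ⇒ p = 2/5, and the value is (-6)·(2/5) + 9 = 33/5.
For Player II: with q = P(b1), equating I's and III's payoffs gives −6q + 9 = 4q + 5 ⇒ q = 2/5.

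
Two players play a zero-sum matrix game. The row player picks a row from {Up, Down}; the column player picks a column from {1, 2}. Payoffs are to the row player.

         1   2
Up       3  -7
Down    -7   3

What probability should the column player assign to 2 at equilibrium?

Row minima: Up → -7, Down → -7; maximin = -7.
Column maxima: 1 → 3, 2 → 3; minimax = 3.
-7 ≠ 3, so there is no saddle point; optimal play is mixed.
Let the row player play Up with probability p. Expected payoff against 1: 3p + (-7)(1−p) = 10p − 7; against 2: (-7)p + 3(1−p) = −10p + 3.
Setting these equal: 10p − 7 = −10p + 3 ⇒ 20p = 10 ⇒ p = 1/2, and the value is (10)·(1/2) − 7 = -2.
For the column player: with q = P(1), equating Up's and Down's payoffs gives 10q − 7 = −10q + 3 ⇒ q = 1/2.

1/2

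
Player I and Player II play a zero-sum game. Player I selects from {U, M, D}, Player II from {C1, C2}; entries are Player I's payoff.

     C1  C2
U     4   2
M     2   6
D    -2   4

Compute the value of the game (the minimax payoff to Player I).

10/3

Row minima: U → 2, M → 2, D → -2; maximin = 2.
Column maxima: C1 → 4, C2 → 6; minimax = 4.
2 ≠ 4, so there is no saddle point; optimal play is mixed.
D is strictly dominated by M, so Player I never plays it.
On the remaining 2×2 (U, M vs C1, C2):
Let Player I play U with probability p. Expected payoff against C1: 4p + 2(1−p) = 2p + 2; against C2: 2p + 6(1−p) = −4p + 6.
Setting these equal: 2p + 2 = −4p + 6 ⇒ 6p = 4 ⇒ p = 2/3, and the value is (2)·(2/3) + 2 = 10/3.
For Player II: with q = P(C1), equating U's and M's payoffs gives 2q + 2 = −4q + 6 ⇒ q = 2/3.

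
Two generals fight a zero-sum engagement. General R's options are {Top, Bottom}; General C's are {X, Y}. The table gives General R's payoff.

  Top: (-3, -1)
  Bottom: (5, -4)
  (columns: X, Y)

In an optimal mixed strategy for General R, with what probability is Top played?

9/11

Row minima: Top → -3, Bottom → -4; maximin = -3.
Column maxima: X → 5, Y → -1; minimax = -1.
-3 ≠ -1, so there is no saddle point; optimal play is mixed.
Let General R play Top with probability p. Expected payoff against X: (-3)p + 5(1−p) = −8p + 5; against Y: (-1)p + (-4)(1−p) = 3p − 4.
Setting these equal: −8p + 5 = 3p − 4 ⇒ −11p = -9 ⇒ p = 9/11, and the value is (-8)·(9/11) + 5 = -17/11.
For General C: with q = P(X), equating Top's and Bottom's payoffs gives −2q − 1 = 9q − 4 ⇒ q = 3/11.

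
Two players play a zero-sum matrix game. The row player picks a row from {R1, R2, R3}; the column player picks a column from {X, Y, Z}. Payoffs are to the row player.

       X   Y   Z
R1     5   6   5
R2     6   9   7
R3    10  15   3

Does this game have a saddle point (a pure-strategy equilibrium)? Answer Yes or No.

No

Row minima: R1 → 5, R2 → 6, R3 → 3; maximin = 6.
Column maxima: X → 10, Y → 15, Z → 7; minimax = 7.
6 ≠ 7, so no pure-strategy equilibrium exists.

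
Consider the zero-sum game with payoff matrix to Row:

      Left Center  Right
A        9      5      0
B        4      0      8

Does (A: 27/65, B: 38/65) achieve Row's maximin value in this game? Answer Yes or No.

Against Left this mix gives (27/65)·9 + (38/65)·4 = 79/13.
Against Center this mix gives (27/65)·5 + (38/65)·0 = 27/13.
Against Right this mix gives (27/65)·0 + (38/65)·8 = 304/65.
Column will play Center, holding Row to 27/13. Shifting weight toward the row that does better against Center would raise this floor (the equalizing mix achieves 40/13 against both Center and Right), so the proposed strategy is not optimal.

No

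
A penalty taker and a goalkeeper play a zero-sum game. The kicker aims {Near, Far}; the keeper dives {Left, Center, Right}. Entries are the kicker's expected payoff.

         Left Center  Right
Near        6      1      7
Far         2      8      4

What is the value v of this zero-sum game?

46/11

Row minima: Near → 1, Far → 2; maximin = 2.
Column maxima: Left → 6, Center → 8, Right → 7; minimax = 6.
2 ≠ 6, so there is no saddle point; optimal play is mixed.
Right is strictly dominated by Left (it gives the kicker strictly more in every row), so the keeper never plays it.
On the remaining 2×2 (Near, Far vs Left, Center):
Let the kicker play Near with probability p. Expected payoff against Left: 6p + 2(1−p) = 4p + 2; against Center: 1p + 8(1−p) = −7p + 8.
Setting these equal: 4p + 2 = −7p + 8 ⇒ 11p = 6 ⇒ p = 6/11, and the value is (4)·(6/11) + 2 = 46/11.
For the keeper: with q = P(Left), equating Near's and Far's payoffs gives 5q + 1 = −6q + 8 ⇒ q = 7/11.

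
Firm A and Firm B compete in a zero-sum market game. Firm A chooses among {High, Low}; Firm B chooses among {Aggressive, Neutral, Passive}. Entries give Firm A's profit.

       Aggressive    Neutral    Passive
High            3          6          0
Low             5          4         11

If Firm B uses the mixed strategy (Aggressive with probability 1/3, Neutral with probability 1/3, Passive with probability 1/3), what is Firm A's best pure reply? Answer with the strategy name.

Expected payoff of High: (1/3)·3 + (1/3)·6 + (1/3)·0 = 3.
Expected payoff of Low: (1/3)·5 + (1/3)·4 + (1/3)·11 = 20/3.
The largest is 20/3, so Firm A's best response is Low.

Low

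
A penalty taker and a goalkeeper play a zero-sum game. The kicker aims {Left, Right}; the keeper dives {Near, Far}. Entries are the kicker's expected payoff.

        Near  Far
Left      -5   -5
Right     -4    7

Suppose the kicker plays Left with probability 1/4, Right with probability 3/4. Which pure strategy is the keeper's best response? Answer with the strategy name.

If the keeper plays Near, the kicker's expected payoff is (1/4)·(-5) + (3/4)·(-4) = -17/4.
If the keeper plays Far, the kicker's expected payoff is (1/4)·(-5) + (3/4)·7 = 4.
The keeper minimizes the kicker's payoff; the smallest is -17/4, so the best response is Near.

Near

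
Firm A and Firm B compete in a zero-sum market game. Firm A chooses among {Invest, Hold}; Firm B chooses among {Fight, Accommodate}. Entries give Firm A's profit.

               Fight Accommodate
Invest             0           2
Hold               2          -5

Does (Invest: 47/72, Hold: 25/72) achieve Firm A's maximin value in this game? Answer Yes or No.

No

Against Fight this mix gives (47/72)·0 + (25/72)·2 = 25/36.
Against Accommodate this mix gives (47/72)·2 + (25/72)·(-5) = -31/72.
Firm B will play Accommodate, holding Firm A to -31/72. Shifting weight toward the row that does better against Accommodate would raise this floor (the equalizing mix achieves 4/9 against both Accommodate and Fight), so the proposed strategy is not optimal.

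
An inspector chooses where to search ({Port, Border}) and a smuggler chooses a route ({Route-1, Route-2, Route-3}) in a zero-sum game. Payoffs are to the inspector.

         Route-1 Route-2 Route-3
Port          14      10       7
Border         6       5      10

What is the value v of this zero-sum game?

Row minima: Port → 7, Border → 5; maximin = 7.
Column maxima: Route-1 → 14, Route-2 → 10, Route-3 → 10; minimax = 10.
7 ≠ 10, so there is no saddle point; optimal play is mixed.
Route-1 is strictly dominated by Route-2 (it gives the inspector strictly more in every row), so the smuggler never plays it.
On the remaining 2×2 (Port, Border vs Route-2, Route-3):
Let the inspector play Port with probability p. Expected payoff against Route-2: 10p + 5(1−p) = 5p + 5; against Route-3: 7p + 10(1−p) = −3p + 10.
Setting these equal: 5p + 5 = −3p + 10 ⇒ 8p = 5 ⇒ p = 5/8, and the value is (5)·(5/8) + 5 = 65/8.
For the smuggler: with q = P(Route-2), equating Port's and Border's payoffs gives 3q + 7 = −5q + 10 ⇒ q = 3/8.

65/8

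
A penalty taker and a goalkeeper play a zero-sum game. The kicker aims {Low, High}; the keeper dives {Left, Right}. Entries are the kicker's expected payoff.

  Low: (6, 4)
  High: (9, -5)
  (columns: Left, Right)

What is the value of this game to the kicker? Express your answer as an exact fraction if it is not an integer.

Row minima: Low → 4, High → -5; maximin = 4.
Column maxima: Left → 9, Right → 4; minimax = 4.
Since maximin = minimax = 4, there is a saddle point and the value is 4.

4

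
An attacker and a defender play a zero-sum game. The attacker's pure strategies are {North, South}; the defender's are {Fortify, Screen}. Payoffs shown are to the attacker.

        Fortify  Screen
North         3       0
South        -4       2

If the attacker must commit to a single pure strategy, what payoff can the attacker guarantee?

0

Row minima: North → 0, South → -4.
The best of these is 0.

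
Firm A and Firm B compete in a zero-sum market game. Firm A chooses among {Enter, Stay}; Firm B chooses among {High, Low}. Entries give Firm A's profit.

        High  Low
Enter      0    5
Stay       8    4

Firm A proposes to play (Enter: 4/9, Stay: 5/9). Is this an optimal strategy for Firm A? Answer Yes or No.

Yes

Against High this mix gives (4/9)·0 + (5/9)·8 = 40/9.
Against Low this mix gives (4/9)·5 + (5/9)·4 = 40/9.
All of Firm B's active replies (High, Low) yield 40/9, and no column does worse for Firm A. The mix makes Firm B indifferent and guarantees 40/9, so it is optimal.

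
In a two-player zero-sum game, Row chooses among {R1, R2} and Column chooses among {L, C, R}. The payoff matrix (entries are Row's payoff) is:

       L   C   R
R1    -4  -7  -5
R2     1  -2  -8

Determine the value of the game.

-23/4

Row minima: R1 → -7, R2 → -8; maximin = -7.
Column maxima: L → 1, C → -2, R → -5; minimax = -5.
-7 ≠ -5, so there is no saddle point; optimal play is mixed.
L is strictly dominated by C (it gives Row strictly more in every row), so Column never plays it.
On the remaining 2×2 (R1, R2 vs C, R):
Let Row play R1 with probability p. Expected payoff against C: (-7)p + (-2)(1−p) = −5p − 2; against R: (-5)p + (-8)(1−p) = 3p − 8.
Setting these equal: −5p − 2 = 3p − 8 ⇒ −8p = -6 ⇒ p = 3/4, and the value is (-5)·(3/4) − 2 = -23/4.
For Column: with q = P(C), equating R1's and R2's payoffs gives −2q − 5 = 6q − 8 ⇒ q = 3/8.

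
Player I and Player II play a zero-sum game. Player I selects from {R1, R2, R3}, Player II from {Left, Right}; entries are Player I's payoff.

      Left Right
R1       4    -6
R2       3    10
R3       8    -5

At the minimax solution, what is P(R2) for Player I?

13/20

Row minima: R1 → -6, R2 → 3, R3 → -5; maximin = 3.
Column maxima: Left → 8, Right → 10; minimax = 8.
3 ≠ 8, so there is no saddle point; optimal play is mixed.
R1 is strictly dominated by R3, so Player I never plays it.
On the remaining 2×2 (R2, R3 vs Left, Right):
Let Player I play R2 with probability p. Expected payoff against Left: 3p + 8(1−p) = −5p + 8; against Right: 10p + (-5)(1−p) = 15p − 5.
Setting these equal: −5p + 8 = 15p − 5 ⇒ −20p = -13 ⇒ p = 13/20, and the value is (-5)·(13/20) + 8 = 19/4.
For Player II: with q = P(Left), equating R2's and R3's payoffs gives −7q + 10 = 13q − 5 ⇒ q = 3/4.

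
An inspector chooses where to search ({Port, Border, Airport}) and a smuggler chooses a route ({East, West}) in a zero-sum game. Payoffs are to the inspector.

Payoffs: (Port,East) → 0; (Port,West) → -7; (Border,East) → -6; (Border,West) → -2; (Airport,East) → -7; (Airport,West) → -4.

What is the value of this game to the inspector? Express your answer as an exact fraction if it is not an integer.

-42/11

Row minima: Port → -7, Border → -6, Airport → -7; maximin = -6.
Column maxima: East → 0, West → -2; minimax = -2.
-6 ≠ -2, so there is no saddle point; optimal play is mixed.
Airport is strictly dominated by Border, so the inspector never plays it.
On the remaining 2×2 (Port, Border vs East, West):
Let the inspector play Port with probability p. Expected payoff against East: 0p + (-6)(1−p) = 6p − 6; against West: (-7)p + (-2)(1−p) = −5p − 2.
Setting these equal: 6p − 6 = −5p − 2 ⇒ 11p = 4 ⇒ p = 4/11, and the value is (6)·(4/11) − 6 = -42/11.
For the smuggler: with q = P(East), equating Port's and Border's payoffs gives 7q − 7 = −4q − 2 ⇒ q = 5/11.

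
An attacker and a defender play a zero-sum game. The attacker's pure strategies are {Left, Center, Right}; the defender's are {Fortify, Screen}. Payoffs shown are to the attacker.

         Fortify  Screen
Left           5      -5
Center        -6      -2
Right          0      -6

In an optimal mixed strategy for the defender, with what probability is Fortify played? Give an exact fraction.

Row minima: Left → -5, Center → -6, Right → -6; maximin = -5.
Column maxima: Fortify → 5, Screen → -2; minimax = -2.
-5 ≠ -2, so there is no saddle point; optimal play is mixed.
Right is strictly dominated by Left, so the attacker never plays it.
On the remaining 2×2 (Left, Center vs Fortify, Screen):
Let the attacker play Left with probability p. Expected payoff against Fortify: 5p + (-6)(1−p) = 11p − 6; against Screen: (-5)p + (-2)(1−p) = −3p − 2.
Setting these equal: 11p − 6 = −3p − 2 ⇒ 14p = 4 ⇒ p = 2/7, and the value is (11)·(2/7) − 6 = -20/7.
For the defender: with q = P(Fortify), equating Left's and Center's payoffs gives 10q − 5 = −4q − 2 ⇒ q = 3/14.

3/14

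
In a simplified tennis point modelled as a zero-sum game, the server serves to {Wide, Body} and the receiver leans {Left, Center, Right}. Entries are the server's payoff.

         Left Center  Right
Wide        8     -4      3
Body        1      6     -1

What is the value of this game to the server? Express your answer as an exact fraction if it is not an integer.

Row minima: Wide → -4, Body → -1; maximin = -1.
Column maxima: Left → 8, Center → 6, Right → 3; minimax = 3.
-1 ≠ 3, so there is no saddle point; optimal play is mixed.
Left is strictly dominated by Right (it gives the server strictly more in every row), so the receiver never plays it.
On the remaining 2×2 (Wide, Body vs Center, Right):
Let the server play Wide with probability p. Expected payoff against Center: (-4)p + 6(1−p) = −10p + 6; against Right: 3p + (-1)(1−p) = 4p − 1.
Setting these equal: −10p + 6 = 4p − 1 ⇒ −14p = -7 ⇒ p = 1/2, and the value is (-10)·(1/2) + 6 = 1.
For the receiver: with q = P(Center), equating Wide's and Body's payoffs gives −7q + 3 = 7q − 1 ⇒ q = 2/7.

1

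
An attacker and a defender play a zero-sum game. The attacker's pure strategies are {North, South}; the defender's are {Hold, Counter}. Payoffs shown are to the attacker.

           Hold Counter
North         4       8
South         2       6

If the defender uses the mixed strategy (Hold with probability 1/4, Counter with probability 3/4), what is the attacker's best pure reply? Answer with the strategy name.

Expected payoff of North: (1/4)·4 + (3/4)·8 = 7.
Expected payoff of South: (1/4)·2 + (3/4)·6 = 5.
The largest is 7, so the attacker's best response is North.

North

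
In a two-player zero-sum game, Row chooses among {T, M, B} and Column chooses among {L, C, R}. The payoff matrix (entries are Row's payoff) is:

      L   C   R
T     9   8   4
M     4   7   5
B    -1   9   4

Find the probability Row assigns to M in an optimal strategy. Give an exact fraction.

Row minima: T → 4, M → 4, B → -1; maximin = 4.
Column maxima: L → 9, C → 9, R → 5; minimax = 5.
4 ≠ 5, so there is no saddle point; optimal play is mixed.
C is strictly dominated by R (it gives Row strictly more in every row), so Column never plays it.
With C eliminated, B is strictly dominated by M (M gives Row strictly more in every remaining column), so Row never plays it.
On the remaining 2×2 (T, M vs L, R):
Let Row play T with probability p. Expected payoff against L: 9p + 4(1−p) = 5p + 4; against R: 4p + 5(1−p) = −p + 5.
Setting these equal: 5p + 4 = −p + 5 ⇒ 6p = 1 ⇒ p = 1/6, and the value is (5)·(1/6) + 4 = 29/6.
For Column: with q = P(L), equating T's and M's payoffs gives 5q + 4 = −q + 5 ⇒ q = 1/6.

5/6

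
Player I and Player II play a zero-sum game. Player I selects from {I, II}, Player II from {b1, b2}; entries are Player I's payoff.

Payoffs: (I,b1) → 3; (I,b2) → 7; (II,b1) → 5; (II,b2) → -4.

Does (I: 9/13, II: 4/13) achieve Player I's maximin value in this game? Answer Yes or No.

Against b1 this mix gives (9/13)·3 + (4/13)·5 = 47/13.
Against b2 this mix gives (9/13)·7 + (4/13)·(-4) = 47/13.
All of Player II's active replies (b1, b2) yield 47/13, and no column does worse for Player I. The mix makes Player II indifferent and guarantees 47/13, so it is optimal.

Yes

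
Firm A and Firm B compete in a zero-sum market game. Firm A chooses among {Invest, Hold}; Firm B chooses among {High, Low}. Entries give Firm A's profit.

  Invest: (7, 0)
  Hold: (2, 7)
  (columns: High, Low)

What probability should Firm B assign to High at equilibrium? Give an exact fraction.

7/12

Row minima: Invest → 0, Hold → 2; maximin = 2.
Column maxima: High → 7, Low → 7; minimax = 7.
2 ≠ 7, so there is no saddle point; optimal play is mixed.
Let Firm A play Invest with probability p. Expected payoff against High: 7p + 2(1−p) = 5p + 2; against Low: 0p + 7(1−p) = −7p + 7.
Setting these equal: 5p + 2 = −7p + 7 ⇒ 12p = 5 ⇒ p = 5/12, and the value is (5)·(5/12) + 2 = 49/12.
For Firm B: with q = P(High), equating Invest's and Hold's payoffs gives 7q = −5q + 7 ⇒ q = 7/12.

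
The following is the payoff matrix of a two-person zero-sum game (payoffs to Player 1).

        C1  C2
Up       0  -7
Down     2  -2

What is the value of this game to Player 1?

Row minima: Up → -7, Down → -2; maximin = -2.
Column maxima: C1 → 2, C2 → -2; minimax = -2.
Since maximin = minimax = -2, there is a saddle point and the value is -2.

-2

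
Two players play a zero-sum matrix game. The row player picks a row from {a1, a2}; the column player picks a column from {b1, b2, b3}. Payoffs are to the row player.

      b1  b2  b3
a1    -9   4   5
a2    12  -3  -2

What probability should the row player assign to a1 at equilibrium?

Row minima: a1 → -9, a2 → -3; maximin = -3.
Column maxima: b1 → 12, b2 → 4, b3 → 5; minimax = 4.
-3 ≠ 4, so there is no saddle point; optimal play is mixed.
b3 is strictly dominated by b2 (it gives the row player strictly more in every row), so the column player never plays it.
On the remaining 2×2 (a1, a2 vs b1, b2):
Let the row player play a1 with probability p. Expected payoff against b1: (-9)p + 12(1−p) = −21p + 12; against b2: 4p + (-3)(1−p) = 7p − 3.
Setting these equal: −21p + 12 = 7p − 3 ⇒ −28p = -15 ⇒ p = 15/28, and the value is (-21)·(15/28) + 12 = 3/4.
For the column player: with q = P(b1), equating a1's and a2's payoffs gives −13q + 4 = 15q − 3 ⇒ q = 1/4.

15/28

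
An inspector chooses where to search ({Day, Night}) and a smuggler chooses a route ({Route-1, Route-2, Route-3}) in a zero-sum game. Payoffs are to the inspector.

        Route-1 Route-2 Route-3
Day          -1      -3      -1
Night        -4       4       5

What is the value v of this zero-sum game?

Row minima: Day → -3, Night → -4; maximin = -3.
Column maxima: Route-1 → -1, Route-2 → 4, Route-3 → 5; minimax = -1.
-3 ≠ -1, so there is no saddle point; optimal play is mixed.
Route-3 is strictly dominated by Route-2 (it gives the inspector strictly more in every row), so the smuggler never plays it.
On the remaining 2×2 (Day, Night vs Route-1, Route-2):
Let the inspector play Day with probability p. Expected payoff against Route-1: (-1)p + (-4)(1−p) = 3p − 4; against Route-2: (-3)p + 4(1−p) = −7p + 4.
Setting these equal: 3p − 4 = −7p + 4 ⇒ 10p = 8 ⇒ p = 4/5, and the value is (3)·(4/5) − 4 = -8/5.
For the smuggler: with q = P(Route-1), equating Day's and Night's payoffs gives 2q − 3 = −8q + 4 ⇒ q = 7/10.

-8/5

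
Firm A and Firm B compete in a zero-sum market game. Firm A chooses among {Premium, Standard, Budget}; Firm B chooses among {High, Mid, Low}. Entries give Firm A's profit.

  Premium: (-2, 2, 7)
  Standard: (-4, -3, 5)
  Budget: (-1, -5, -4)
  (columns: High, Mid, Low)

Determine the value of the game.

Row minima: Premium → -2, Standard → -4, Budget → -5; maximin = -2.
Column maxima: High → -1, Mid → 2, Low → 7; minimax = -1.
-2 ≠ -1, so there is no saddle point; optimal play is mixed.
Standard is strictly dominated by Premium, so Firm A never plays it.
Low is strictly dominated by Mid (it gives Firm A strictly more in every row), so Firm B never plays it.
On the remaining 2×2 (Premium, Budget vs High, Mid):
Let Firm A play Premium with probability p. Expected payoff against High: (-2)p + (-1)(1−p) = −p − 1; against Mid: 2p + (-5)(1−p) = 7p − 5.
Setting these equal: −p − 1 = 7p − 5 ⇒ −8p = -4 ⇒ p = 1/2, and the value is (-1)·(1/2) − 1 = -3/2.
For Firm B: with q = P(High), equating Premium's and Budget's payoffs gives −4q + 2 = 4q − 5 ⇒ q = 7/8.

-3/2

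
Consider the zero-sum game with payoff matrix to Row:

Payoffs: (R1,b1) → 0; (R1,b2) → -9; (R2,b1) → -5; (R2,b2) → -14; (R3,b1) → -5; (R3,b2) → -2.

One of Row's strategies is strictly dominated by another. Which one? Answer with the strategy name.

R2

R1 gives a strictly higher payoff than R2 against every column: 0 > -5, -9 > -14.
So R2 is strictly dominated and Row never plays it.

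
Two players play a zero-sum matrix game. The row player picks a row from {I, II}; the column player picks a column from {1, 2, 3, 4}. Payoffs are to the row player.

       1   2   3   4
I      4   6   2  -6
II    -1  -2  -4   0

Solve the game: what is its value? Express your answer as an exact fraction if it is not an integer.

Row minima: I → -6, II → -4; maximin = -4.
Column maxima: 1 → 4, 2 → 6, 3 → 2, 4 → 0; minimax = 0.
-4 ≠ 0, so there is no saddle point; optimal play is mixed.
1 is strictly dominated by 3 (it gives the row player strictly more in every row), so the column player never plays it.
2 is strictly dominated by 3 (it gives the row player strictly more in every row), so the column player never plays it.
On the remaining 2×2 (I, II vs 3, 4):
Let the row player play I with probability p. Expected payoff against 3: 2p + (-4)(1−p) = 6p − 4; against 4: (-6)p + 0(1−p) = −6p.
Setting these equal: 6p − 4 = −6p ⇒ 12p = 4 ⇒ p = 1/3, and the value is (6)·(1/3) − 4 = -2.
For the column player: with q = P(3), equating I's and II's payoffs gives 8q − 6 = −4q ⇒ q = 1/2.

-2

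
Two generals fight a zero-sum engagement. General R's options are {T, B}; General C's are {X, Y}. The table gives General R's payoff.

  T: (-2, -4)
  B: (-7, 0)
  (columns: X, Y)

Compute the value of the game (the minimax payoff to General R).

-28/9

Row minima: T → -4, B → -7; maximin = -4.
Column maxima: X → -2, Y → 0; minimax = -2.
-4 ≠ -2, so there is no saddle point; optimal play is mixed.
Let General R play T with probability p. Expected payoff against X: (-2)p + (-7)(1−p) = 5p − 7; against Y: (-4)p + 0(1−p) = −4p.
Setting these equal: 5p − 7 = −4p ⇒ 9p = 7 ⇒ p = 7/9, and the value is (5)·(7/9) − 7 = -28/9.
For General C: with q = P(X), equating T's and B's payoffs gives 2q − 4 = −7q ⇒ q = 4/9.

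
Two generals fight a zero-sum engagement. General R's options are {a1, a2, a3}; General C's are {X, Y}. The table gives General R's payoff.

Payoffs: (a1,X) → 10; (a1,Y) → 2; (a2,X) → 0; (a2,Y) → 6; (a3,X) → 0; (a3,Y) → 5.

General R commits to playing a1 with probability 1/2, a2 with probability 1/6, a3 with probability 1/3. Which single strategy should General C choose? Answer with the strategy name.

Y

If General C plays X, General R's expected payoff is (1/2)·10 + (1/6)·0 + (1/3)·0 = 5.
If General C plays Y, General R's expected payoff is (1/2)·2 + (1/6)·6 + (1/3)·5 = 11/3.
General C minimizes General R's payoff; the smallest is 11/3, so the best response is Y.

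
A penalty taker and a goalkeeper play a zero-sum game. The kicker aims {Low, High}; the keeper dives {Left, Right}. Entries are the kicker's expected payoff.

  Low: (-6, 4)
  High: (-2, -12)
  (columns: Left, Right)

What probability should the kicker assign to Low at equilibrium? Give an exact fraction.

Row minima: Low → -6, High → -12; maximin = -6.
Column maxima: Left → -2, Right → 4; minimax = -2.
-6 ≠ -2, so there is no saddle point; optimal play is mixed.
Let the kicker play Low with probability p. Expected payoff against Left: (-6)p + (-2)(1−p) = −4p − 2; against Right: 4p + (-12)(1−p) = 16p − 12.
Setting these equal: −4p − 2 = 16p − 12 ⇒ −20p = -10 ⇒ p = 1/2, and the value is (-4)·(1/2) − 2 = -4.
For the keeper: with q = P(Left), equating Low's and High's payoffs gives −10q + 4 = 10q − 12 ⇒ q = 4/5.

1/2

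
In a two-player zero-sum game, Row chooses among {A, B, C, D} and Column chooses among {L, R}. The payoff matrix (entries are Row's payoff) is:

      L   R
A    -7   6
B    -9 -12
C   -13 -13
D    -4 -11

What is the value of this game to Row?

-101/20

Row minima: A → -7, B → -12, C → -13, D → -11; maximin = -7.
Column maxima: L → -4, R → 6; minimax = -4.
-7 ≠ -4, so there is no saddle point; optimal play is mixed.
B is strictly dominated by A, so Row never plays it.
C is strictly dominated by A, so Row never plays it.
On the remaining 2×2 (A, D vs L, R):
Let Row play A with probability p. Expected payoff against L: (-7)p + (-4)(1−p) = −3p − 4; against R: 6p + (-11)(1−p) = 17p − 11.
Setting these equal: −3p − 4 = 17p − 11 ⇒ −20p = -7 ⇒ p = 7/20, and the value is (-3)·(7/20) − 4 = -101/20.
For Column: with q = P(L), equating A's and D's payoffs gives −13q + 6 = 7q − 11 ⇒ q = 17/20.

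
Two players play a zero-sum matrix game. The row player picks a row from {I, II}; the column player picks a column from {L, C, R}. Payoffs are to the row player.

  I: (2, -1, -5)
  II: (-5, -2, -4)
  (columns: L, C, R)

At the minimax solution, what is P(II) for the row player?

Row minima: I → -5, II → -5; maximin = -5.
Column maxima: L → 2, C → -1, R → -4; minimax = -4.
-5 ≠ -4, so there is no saddle point; optimal play is mixed.
C is strictly dominated by R (it gives the row player strictly more in every row), so the column player never plays it.
On the remaining 2×2 (I, II vs L, R):
Let the row player play I with probability p. Expected payoff against L: 2p + (-5)(1−p) = 7p − 5; against R: (-5)p + (-4)(1−p) = −p − 4.
Setting these equal: 7p − 5 = −p − 4 ⇒ 8p = 1 ⇒ p = 1/8, and the value is (7)·(1/8) − 5 = -33/8.
For the column player: with q = P(L), equating I's and II's payoffs gives 7q − 5 = −q − 4 ⇒ q = 1/8.

7/8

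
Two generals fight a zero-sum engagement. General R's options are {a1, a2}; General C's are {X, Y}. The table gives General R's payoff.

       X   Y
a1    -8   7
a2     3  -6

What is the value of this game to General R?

-9/8

Row minima: a1 → -8, a2 → -6; maximin = -6.
Column maxima: X → 3, Y → 7; minimax = 3.
-6 ≠ 3, so there is no saddle point; optimal play is mixed.
Let General R play a1 with probability p. Expected payoff against X: (-8)p + 3(1−p) = −11p + 3; against Y: 7p + (-6)(1−p) = 13p − 6.
Setting these equal: −11p + 3 = 13p − 6 ⇒ −24p = -9 ⇒ p = 3/8, and the value is (-11)·(3/8) + 3 = -9/8.
For General C: with q = P(X), equating a1's and a2's payoffs gives −15q + 7 = 9q − 6 ⇒ q = 13/24.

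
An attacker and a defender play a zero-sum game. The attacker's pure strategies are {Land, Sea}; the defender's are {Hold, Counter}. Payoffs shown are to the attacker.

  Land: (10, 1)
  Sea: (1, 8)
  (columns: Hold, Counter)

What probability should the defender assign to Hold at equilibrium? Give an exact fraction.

Row minima: Land → 1, Sea → 1; maximin = 1.
Column maxima: Hold → 10, Counter → 8; minimax = 8.
1 ≠ 8, so there is no saddle point; optimal play is mixed.
Let the attacker play Land with probability p. Expected payoff against Hold: 10p + 1(1−p) = 9p + 1; against Counter: 1p + 8(1−p) = −7p + 8.
Setting these equal: 9p + 1 = −7p + 8 ⇒ 16p = 7 ⇒ p = 7/16, and the value is (9)·(7/16) + 1 = 79/16.
For the defender: with q = P(Hold), equating Land's and Sea's payoffs gives 9q + 1 = −7q + 8 ⇒ q = 7/16.

7/16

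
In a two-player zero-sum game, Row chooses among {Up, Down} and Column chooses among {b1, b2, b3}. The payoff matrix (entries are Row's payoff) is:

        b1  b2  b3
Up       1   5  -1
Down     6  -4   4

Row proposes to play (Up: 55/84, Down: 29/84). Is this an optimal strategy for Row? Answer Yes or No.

No

Against b1 this mix gives (55/84)·1 + (29/84)·6 = 229/84.
Against b2 this mix gives (55/84)·5 + (29/84)·(-4) = 53/28.
Against b3 this mix gives (55/84)·(-1) + (29/84)·4 = 61/84.
Column will play b3, holding Row to 61/84. Shifting weight toward the row that does better against b3 would raise this floor (the equalizing mix achieves 8/7 against both b3 and b2), so the proposed strategy is not optimal.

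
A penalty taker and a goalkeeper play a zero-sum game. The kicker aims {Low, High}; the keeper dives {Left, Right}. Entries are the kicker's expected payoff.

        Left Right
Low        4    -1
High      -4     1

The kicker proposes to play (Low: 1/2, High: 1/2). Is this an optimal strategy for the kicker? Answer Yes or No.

Against Left this mix gives (1/2)·4 + (1/2)·(-4) = 0.
Against Right this mix gives (1/2)·(-1) + (1/2)·1 = 0.
All of the keeper's active replies (Left, Right) yield 0, and no column does worse for the kicker. The mix makes the keeper indifferent and guarantees 0, so it is optimal.

Yes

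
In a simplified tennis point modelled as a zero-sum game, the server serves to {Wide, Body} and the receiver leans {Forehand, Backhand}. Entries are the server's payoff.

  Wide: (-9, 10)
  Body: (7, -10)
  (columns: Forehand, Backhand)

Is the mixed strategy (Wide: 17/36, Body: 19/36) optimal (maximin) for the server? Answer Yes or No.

Against Forehand this mix gives (17/36)·(-9) + (19/36)·7 = -5/9.
Against Backhand this mix gives (17/36)·10 + (19/36)·(-10) = -5/9.
All of the receiver's active replies (Forehand, Backhand) yield -5/9, and no column does worse for the server. The mix makes the receiver indifferent and guarantees -5/9, so it is optimal.

Yes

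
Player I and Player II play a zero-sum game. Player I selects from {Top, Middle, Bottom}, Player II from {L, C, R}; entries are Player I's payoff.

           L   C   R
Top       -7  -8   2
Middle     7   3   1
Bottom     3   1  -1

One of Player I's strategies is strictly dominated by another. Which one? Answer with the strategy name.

Bottom

Middle gives a strictly higher payoff than Bottom against every column: 7 > 3, 3 > 1, 1 > -1.
So Bottom is strictly dominated and Player I never plays it.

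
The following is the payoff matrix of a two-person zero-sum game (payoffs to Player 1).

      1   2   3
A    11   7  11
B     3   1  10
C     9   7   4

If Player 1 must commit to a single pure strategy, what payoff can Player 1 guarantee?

7

Row minima: A → 7, B → 1, C → 4.
The best of these is 7.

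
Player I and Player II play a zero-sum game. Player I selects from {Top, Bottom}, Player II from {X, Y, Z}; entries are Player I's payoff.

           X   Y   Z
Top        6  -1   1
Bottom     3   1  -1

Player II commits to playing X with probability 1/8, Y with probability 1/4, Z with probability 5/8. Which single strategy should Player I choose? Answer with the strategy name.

Expected payoff of Top: (1/8)·6 + (1/4)·(-1) + (5/8)·1 = 9/8.
Expected payoff of Bottom: (1/8)·3 + (1/4)·1 + (5/8)·(-1) = 0.
The largest is 9/8, so Player I's best response is Top.

Top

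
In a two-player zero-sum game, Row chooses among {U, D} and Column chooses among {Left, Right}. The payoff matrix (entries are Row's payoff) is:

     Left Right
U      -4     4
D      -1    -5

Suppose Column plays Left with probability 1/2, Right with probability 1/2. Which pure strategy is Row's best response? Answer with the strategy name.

Expected payoff of U: (1/2)·(-4) + (1/2)·4 = 0.
Expected payoff of D: (1/2)·(-1) + (1/2)·(-5) = -3.
The largest is 0, so Row's best response is U.

U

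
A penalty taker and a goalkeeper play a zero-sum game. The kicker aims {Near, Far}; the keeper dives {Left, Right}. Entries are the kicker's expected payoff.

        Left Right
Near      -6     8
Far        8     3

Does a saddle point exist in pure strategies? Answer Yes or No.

Row minima: Near → -6, Far → 3; maximin = 3.
Column maxima: Left → 8, Right → 8; minimax = 8.
3 ≠ 8, so no pure-strategy equilibrium exists.

No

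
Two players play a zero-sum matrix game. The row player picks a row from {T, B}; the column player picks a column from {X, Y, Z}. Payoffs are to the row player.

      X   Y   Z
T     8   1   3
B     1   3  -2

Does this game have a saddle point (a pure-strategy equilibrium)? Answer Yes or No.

Row minima: T → 1, B → -2; maximin = 1.
Column maxima: X → 8, Y → 3, Z → 3; minimax = 3.
1 ≠ 3, so no pure-strategy equilibrium exists.

No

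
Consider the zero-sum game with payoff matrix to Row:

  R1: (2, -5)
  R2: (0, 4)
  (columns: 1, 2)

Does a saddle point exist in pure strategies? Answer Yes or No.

No

Row minima: R1 → -5, R2 → 0; maximin = 0.
Column maxima: 1 → 2, 2 → 4; minimax = 2.
0 ≠ 2, so no pure-strategy equilibrium exists.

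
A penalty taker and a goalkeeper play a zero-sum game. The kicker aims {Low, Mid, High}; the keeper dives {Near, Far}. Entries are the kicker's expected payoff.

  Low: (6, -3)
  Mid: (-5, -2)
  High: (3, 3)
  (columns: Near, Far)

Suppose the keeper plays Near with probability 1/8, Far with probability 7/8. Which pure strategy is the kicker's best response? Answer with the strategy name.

High

Expected payoff of Low: (1/8)·6 + (7/8)·(-3) = -15/8.
Expected payoff of Mid: (1/8)·(-5) + (7/8)·(-2) = -19/8.
Expected payoff of High: (1/8)·3 + (7/8)·3 = 3.
The largest is 3, so the kicker's best response is High.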